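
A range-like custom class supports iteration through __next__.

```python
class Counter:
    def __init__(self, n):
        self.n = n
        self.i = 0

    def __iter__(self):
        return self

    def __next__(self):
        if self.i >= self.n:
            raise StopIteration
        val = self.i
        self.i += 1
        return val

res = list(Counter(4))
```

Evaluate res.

Step 1: Counter(4) creates an iterator counting 0 to 3.
Step 2: list() consumes all values: [0, 1, 2, 3].
Therefore res = [0, 1, 2, 3].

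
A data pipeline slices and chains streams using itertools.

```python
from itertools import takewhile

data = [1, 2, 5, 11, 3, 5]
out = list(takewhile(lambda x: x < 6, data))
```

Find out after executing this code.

Step 1: takewhile stops at first element >= 6:
  1 < 6: take
  2 < 6: take
  5 < 6: take
  11 >= 6: stop
Therefore out = [1, 2, 5].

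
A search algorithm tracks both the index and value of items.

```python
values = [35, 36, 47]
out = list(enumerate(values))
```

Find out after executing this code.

Step 1: enumerate pairs each element with its index:
  (0, 35)
  (1, 36)
  (2, 47)
Therefore out = [(0, 35), (1, 36), (2, 47)].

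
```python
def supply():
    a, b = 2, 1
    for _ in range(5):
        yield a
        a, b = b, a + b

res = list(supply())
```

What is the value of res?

Step 1: Fibonacci-like sequence starting with a=2, b=1:
  Iteration 1: yield a=2, then a,b = 1,3
  Iteration 2: yield a=1, then a,b = 3,4
  Iteration 3: yield a=3, then a,b = 4,7
  Iteration 4: yield a=4, then a,b = 7,11
  Iteration 5: yield a=7, then a,b = 11,18
Therefore res = [2, 1, 3, 4, 7].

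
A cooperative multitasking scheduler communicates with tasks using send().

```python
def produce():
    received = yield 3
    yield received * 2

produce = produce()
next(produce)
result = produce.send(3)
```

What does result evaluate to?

Step 1: next(produce) advances to first yield, producing 3.
Step 2: send(3) resumes, received = 3.
Step 3: yield received * 2 = 3 * 2 = 6.
Therefore result = 6.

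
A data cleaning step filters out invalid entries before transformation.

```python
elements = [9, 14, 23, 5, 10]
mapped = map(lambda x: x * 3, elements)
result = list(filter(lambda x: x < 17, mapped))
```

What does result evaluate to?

Step 1: Map x * 3:
  9 -> 27
  14 -> 42
  23 -> 69
  5 -> 15
  10 -> 30
Step 2: Filter for < 17:
  27: removed
  42: removed
  69: removed
  15: kept
  30: removed
Therefore result = [15].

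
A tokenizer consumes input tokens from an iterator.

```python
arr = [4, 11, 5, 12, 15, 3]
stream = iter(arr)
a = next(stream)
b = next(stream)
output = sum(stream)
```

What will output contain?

Step 1: Create iterator over [4, 11, 5, 12, 15, 3].
Step 2: a = next() = 4, b = next() = 11.
Step 3: sum() of remaining [5, 12, 15, 3] = 35.
Therefore output = 35.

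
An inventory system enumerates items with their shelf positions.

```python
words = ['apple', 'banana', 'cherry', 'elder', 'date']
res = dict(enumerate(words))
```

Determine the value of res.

Step 1: enumerate pairs indices with words:
  0 -> 'apple'
  1 -> 'banana'
  2 -> 'cherry'
  3 -> 'elder'
  4 -> 'date'
Therefore res = {0: 'apple', 1: 'banana', 2: 'cherry', 3: 'elder', 4: 'date'}.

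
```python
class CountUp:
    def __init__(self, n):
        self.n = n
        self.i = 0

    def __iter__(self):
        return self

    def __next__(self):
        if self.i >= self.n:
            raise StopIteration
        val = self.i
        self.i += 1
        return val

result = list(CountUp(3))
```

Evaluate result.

Step 1: CountUp(3) creates an iterator counting 0 to 2.
Step 2: list() consumes all values: [0, 1, 2].
Therefore result = [0, 1, 2].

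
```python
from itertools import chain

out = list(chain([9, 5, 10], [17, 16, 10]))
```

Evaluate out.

Step 1: chain() concatenates iterables: [9, 5, 10] + [17, 16, 10].
Therefore out = [9, 5, 10, 17, 16, 10].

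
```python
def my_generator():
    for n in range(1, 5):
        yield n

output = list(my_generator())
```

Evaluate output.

Step 1: The generator yields each value from range(1, 5).
Step 2: list() consumes all yields: [1, 2, 3, 4].
Therefore output = [1, 2, 3, 4].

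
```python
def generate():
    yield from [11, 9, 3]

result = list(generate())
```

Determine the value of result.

Step 1: yield from delegates to the iterable, yielding each element.
Step 2: Collected values: [11, 9, 3].
Therefore result = [11, 9, 3].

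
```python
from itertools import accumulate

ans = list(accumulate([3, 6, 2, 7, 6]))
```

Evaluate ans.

Step 1: accumulate computes running sums:
  + 3 = 3
  + 6 = 9
  + 2 = 11
  + 7 = 18
  + 6 = 24
Therefore ans = [3, 9, 11, 18, 24].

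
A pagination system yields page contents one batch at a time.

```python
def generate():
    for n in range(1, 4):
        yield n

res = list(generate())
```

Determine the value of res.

Step 1: The generator yields each value from range(1, 4).
Step 2: list() consumes all yields: [1, 2, 3].
Therefore res = [1, 2, 3].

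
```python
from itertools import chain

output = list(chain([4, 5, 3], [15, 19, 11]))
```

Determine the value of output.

Step 1: chain() concatenates iterables: [4, 5, 3] + [15, 19, 11].
Therefore output = [4, 5, 3, 15, 19, 11].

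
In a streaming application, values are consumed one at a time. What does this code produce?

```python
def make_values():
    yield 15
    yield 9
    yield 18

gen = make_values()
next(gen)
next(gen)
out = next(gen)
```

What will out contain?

Step 1: make_values() creates a generator.
Step 2: next(gen) yields 15 (consumed and discarded).
Step 3: next(gen) yields 9 (consumed and discarded).
Step 4: next(gen) yields 18, assigned to out.
Therefore out = 18.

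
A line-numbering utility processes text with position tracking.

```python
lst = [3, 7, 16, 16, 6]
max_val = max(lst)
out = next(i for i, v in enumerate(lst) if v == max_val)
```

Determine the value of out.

Step 1: max([3, 7, 16, 16, 6]) = 16.
Step 2: Find first index where value == 16:
  Index 0: 3 != 16
  Index 1: 7 != 16
  Index 2: 16 == 16, found!
Therefore out = 2.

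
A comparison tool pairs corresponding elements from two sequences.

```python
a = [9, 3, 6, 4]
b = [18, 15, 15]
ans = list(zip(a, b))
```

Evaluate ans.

Step 1: zip stops at shortest (len(a)=4, len(b)=3):
  Index 0: (9, 18)
  Index 1: (3, 15)
  Index 2: (6, 15)
Step 2: Last element of a (4) has no pair, dropped.
Therefore ans = [(9, 18), (3, 15), (6, 15)].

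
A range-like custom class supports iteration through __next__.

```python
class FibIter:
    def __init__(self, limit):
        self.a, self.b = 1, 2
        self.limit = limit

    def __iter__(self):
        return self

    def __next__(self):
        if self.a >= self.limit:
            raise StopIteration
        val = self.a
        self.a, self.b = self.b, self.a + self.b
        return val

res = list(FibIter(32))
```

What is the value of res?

Step 1: Fibonacci-like sequence (a=1, b=2) until >= 32:
  Yield 1, then a,b = 2,3
  Yield 2, then a,b = 3,5
  Yield 3, then a,b = 5,8
  Yield 5, then a,b = 8,13
  Yield 8, then a,b = 13,21
  Yield 13, then a,b = 21,34
  Yield 21, then a,b = 34,55
Step 2: 34 >= 32, stop.
Therefore res = [1, 2, 3, 5, 8, 13, 21].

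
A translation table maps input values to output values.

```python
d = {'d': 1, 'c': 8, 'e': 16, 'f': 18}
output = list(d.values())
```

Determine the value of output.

Step 1: d.values() returns the dictionary values in insertion order.
Therefore output = [1, 8, 16, 18].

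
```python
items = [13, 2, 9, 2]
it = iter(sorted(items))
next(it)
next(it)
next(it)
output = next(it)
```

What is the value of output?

Step 1: sorted([13, 2, 9, 2]) = [2, 2, 9, 13].
Step 2: Create iterator and skip 3 elements.
Step 3: next() returns 13.
Therefore output = 13.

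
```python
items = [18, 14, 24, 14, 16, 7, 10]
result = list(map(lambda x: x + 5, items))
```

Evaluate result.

Step 1: Apply lambda x: x + 5 to each element:
  18 -> 23
  14 -> 19
  24 -> 29
  14 -> 19
  16 -> 21
  7 -> 12
  10 -> 15
Therefore result = [23, 19, 29, 19, 21, 12, 15].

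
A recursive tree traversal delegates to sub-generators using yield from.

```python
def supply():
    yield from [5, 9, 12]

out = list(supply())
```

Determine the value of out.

Step 1: yield from delegates to the iterable, yielding each element.
Step 2: Collected values: [5, 9, 12].
Therefore out = [5, 9, 12].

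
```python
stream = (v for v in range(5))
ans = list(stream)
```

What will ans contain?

Step 1: Generator expression iterates range(5): [0, 1, 2, 3, 4].
Step 2: list() collects all values.
Therefore ans = [0, 1, 2, 3, 4].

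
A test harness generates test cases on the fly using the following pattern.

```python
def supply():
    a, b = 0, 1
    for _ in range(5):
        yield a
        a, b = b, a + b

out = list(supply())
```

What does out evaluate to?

Step 1: Fibonacci-like sequence starting with a=0, b=1:
  Iteration 1: yield a=0, then a,b = 1,1
  Iteration 2: yield a=1, then a,b = 1,2
  Iteration 3: yield a=1, then a,b = 2,3
  Iteration 4: yield a=2, then a,b = 3,5
  Iteration 5: yield a=3, then a,b = 5,8
Therefore out = [0, 1, 1, 2, 3].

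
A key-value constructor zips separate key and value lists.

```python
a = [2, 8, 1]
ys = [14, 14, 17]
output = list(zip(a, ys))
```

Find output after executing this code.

Step 1: zip pairs elements at same index:
  Index 0: (2, 14)
  Index 1: (8, 14)
  Index 2: (1, 17)
Therefore output = [(2, 14), (8, 14), (1, 17)].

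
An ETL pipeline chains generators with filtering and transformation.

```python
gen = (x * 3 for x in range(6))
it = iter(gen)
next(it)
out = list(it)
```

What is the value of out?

Step 1: Generator produces [0, 3, 6, 9, 12, 15].
Step 2: next(it) consumes first element (0).
Step 3: list(it) collects remaining: [3, 6, 9, 12, 15].
Therefore out = [3, 6, 9, 12, 15].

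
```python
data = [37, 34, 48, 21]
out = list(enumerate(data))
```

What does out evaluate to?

Step 1: enumerate pairs each element with its index:
  (0, 37)
  (1, 34)
  (2, 48)
  (3, 21)
Therefore out = [(0, 37), (1, 34), (2, 48), (3, 21)].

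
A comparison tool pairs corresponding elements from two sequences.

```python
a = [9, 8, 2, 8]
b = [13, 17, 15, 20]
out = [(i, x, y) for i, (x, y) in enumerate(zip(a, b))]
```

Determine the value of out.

Step 1: enumerate(zip(a, b)) gives index with paired elements:
  i=0: (9, 13)
  i=1: (8, 17)
  i=2: (2, 15)
  i=3: (8, 20)
Therefore out = [(0, 9, 13), (1, 8, 17), (2, 2, 15), (3, 8, 20)].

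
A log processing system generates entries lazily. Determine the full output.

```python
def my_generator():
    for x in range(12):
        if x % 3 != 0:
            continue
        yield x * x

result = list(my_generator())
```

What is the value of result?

Step 1: Only yield x**2 when x is divisible by 3:
  x=0: 0 % 3 == 0, yield 0**2 = 0
  x=3: 3 % 3 == 0, yield 3**2 = 9
  x=6: 6 % 3 == 0, yield 6**2 = 36
  x=9: 9 % 3 == 0, yield 9**2 = 81
Therefore result = [0, 9, 36, 81].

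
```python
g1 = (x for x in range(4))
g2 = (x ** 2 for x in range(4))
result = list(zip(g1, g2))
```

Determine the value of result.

Step 1: g1 produces [0, 1, 2, 3].
Step 2: g2 produces [0, 1, 4, 9].
Step 3: zip pairs them: [(0, 0), (1, 1), (2, 4), (3, 9)].
Therefore result = [(0, 0), (1, 1), (2, 4), (3, 9)].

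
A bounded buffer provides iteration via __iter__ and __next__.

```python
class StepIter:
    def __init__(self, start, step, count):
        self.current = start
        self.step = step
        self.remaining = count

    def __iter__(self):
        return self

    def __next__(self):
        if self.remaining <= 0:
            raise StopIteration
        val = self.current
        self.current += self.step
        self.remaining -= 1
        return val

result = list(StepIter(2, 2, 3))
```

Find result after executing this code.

Step 1: StepIter starts at 2, increments by 2, for 3 steps:
  Yield 2, then current += 2
  Yield 4, then current += 2
  Yield 6, then current += 2
Therefore result = [2, 4, 6].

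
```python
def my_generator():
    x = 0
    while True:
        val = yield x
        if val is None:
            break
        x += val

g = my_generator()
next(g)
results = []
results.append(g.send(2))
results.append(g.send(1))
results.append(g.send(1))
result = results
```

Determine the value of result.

Step 1: next(g) -> yield 0.
Step 2: send(2) -> x = 2, yield 2.
Step 3: send(1) -> x = 3, yield 3.
Step 4: send(1) -> x = 4, yield 4.
Therefore result = [2, 3, 4].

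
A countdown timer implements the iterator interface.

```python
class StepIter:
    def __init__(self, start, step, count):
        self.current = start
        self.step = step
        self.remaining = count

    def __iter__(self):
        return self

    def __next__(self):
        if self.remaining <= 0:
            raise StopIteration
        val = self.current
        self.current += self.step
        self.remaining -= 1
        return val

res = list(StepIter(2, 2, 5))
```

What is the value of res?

Step 1: StepIter starts at 2, increments by 2, for 5 steps:
  Yield 2, then current += 2
  Yield 4, then current += 2
  Yield 6, then current += 2
  Yield 8, then current += 2
  Yield 10, then current += 2
Therefore res = [2, 4, 6, 8, 10].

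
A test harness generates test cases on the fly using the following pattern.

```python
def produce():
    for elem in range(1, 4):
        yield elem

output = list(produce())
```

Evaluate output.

Step 1: The generator yields each value from range(1, 4).
Step 2: list() consumes all yields: [1, 2, 3].
Therefore output = [1, 2, 3].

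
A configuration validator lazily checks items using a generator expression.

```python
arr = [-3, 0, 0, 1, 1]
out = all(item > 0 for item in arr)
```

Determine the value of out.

Step 1: Check item > 0 for each element in [-3, 0, 0, 1, 1]:
  -3 > 0: False
  0 > 0: False
  0 > 0: False
  1 > 0: True
  1 > 0: True
Step 2: all() returns False.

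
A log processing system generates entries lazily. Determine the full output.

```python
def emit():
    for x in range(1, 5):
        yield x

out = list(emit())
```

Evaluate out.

Step 1: The generator yields each value from range(1, 5).
Step 2: list() consumes all yields: [1, 2, 3, 4].
Therefore out = [1, 2, 3, 4].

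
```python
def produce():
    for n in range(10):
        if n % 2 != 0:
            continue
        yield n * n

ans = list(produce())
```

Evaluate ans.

Step 1: Only yield n**2 when n is divisible by 2:
  n=0: 0 % 2 == 0, yield 0**2 = 0
  n=2: 2 % 2 == 0, yield 2**2 = 4
  n=4: 4 % 2 == 0, yield 4**2 = 16
  n=6: 6 % 2 == 0, yield 6**2 = 36
  n=8: 8 % 2 == 0, yield 8**2 = 64
Therefore ans = [0, 4, 16, 36, 64].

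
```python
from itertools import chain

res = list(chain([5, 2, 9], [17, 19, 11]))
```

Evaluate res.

Step 1: chain() concatenates iterables: [5, 2, 9] + [17, 19, 11].
Therefore res = [5, 2, 9, 17, 19, 11].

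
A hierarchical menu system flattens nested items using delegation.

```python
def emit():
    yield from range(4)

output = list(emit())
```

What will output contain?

Step 1: yield from delegates to the iterable, yielding each element.
Step 2: Collected values: [0, 1, 2, 3].
Therefore output = [0, 1, 2, 3].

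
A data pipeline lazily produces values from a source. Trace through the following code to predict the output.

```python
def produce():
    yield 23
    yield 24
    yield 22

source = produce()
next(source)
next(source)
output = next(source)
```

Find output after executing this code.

Step 1: produce() creates a generator.
Step 2: next(source) yields 23 (consumed and discarded).
Step 3: next(source) yields 24 (consumed and discarded).
Step 4: next(source) yields 22, assigned to output.
Therefore output = 22.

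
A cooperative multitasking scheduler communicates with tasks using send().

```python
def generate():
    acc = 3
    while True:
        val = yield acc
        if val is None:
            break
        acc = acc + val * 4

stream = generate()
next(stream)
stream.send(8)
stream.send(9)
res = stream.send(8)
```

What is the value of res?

Step 1: next() -> yield acc=3.
Step 2: send(8) -> val=8, acc = 3 + 8*4 = 35, yield 35.
Step 3: send(9) -> val=9, acc = 35 + 9*4 = 71, yield 71.
Step 4: send(8) -> val=8, acc = 71 + 8*4 = 103, yield 103.
Therefore res = 103.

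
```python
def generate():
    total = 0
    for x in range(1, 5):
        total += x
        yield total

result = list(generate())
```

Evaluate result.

Step 1: Generator accumulates running sum:
  x=1: total = 1, yield 1
  x=2: total = 3, yield 3
  x=3: total = 6, yield 6
  x=4: total = 10, yield 10
Therefore result = [1, 3, 6, 10].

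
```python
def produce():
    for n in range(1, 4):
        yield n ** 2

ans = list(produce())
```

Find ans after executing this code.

Step 1: For each n in range(1, 4), yield n**2:
  n=1: yield 1**2 = 1
  n=2: yield 2**2 = 4
  n=3: yield 3**2 = 9
Therefore ans = [1, 4, 9].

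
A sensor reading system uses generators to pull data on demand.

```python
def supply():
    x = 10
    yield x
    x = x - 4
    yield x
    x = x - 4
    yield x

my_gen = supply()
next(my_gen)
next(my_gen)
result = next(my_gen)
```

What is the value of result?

Step 1: Trace through generator execution:
  Yield 1: x starts at 10, yield 10
  Yield 2: x = 10 - 4 = 6, yield 6
  Yield 3: x = 6 - 4 = 2, yield 2
Step 2: First next() gets 10, second next() gets the second value, third next() yields 2.
Therefore result = 2.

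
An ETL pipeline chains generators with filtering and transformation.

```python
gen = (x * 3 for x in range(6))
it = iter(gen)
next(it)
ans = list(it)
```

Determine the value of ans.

Step 1: Generator produces [0, 3, 6, 9, 12, 15].
Step 2: next(it) consumes first element (0).
Step 3: list(it) collects remaining: [3, 6, 9, 12, 15].
Therefore ans = [3, 6, 9, 12, 15].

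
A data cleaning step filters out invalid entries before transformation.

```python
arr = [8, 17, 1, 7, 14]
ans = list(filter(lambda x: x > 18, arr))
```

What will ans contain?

Step 1: Filter elements > 18:
  8: removed
  17: removed
  1: removed
  7: removed
  14: removed
Therefore ans = [].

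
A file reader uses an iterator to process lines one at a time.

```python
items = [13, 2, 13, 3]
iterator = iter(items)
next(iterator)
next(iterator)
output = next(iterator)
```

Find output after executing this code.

Step 1: Create iterator over [13, 2, 13, 3].
Step 2: next() consumes 13.
Step 3: next() consumes 2.
Step 4: next() returns 13.
Therefore output = 13.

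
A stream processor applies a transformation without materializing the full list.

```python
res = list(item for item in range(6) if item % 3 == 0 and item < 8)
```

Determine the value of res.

Step 1: Filter range(6) where item % 3 == 0 and item < 8:
  item=0: both conditions met, included
  item=1: excluded (1 % 3 != 0)
  item=2: excluded (2 % 3 != 0)
  item=3: both conditions met, included
  item=4: excluded (4 % 3 != 0)
  item=5: excluded (5 % 3 != 0)
Therefore res = [0, 3].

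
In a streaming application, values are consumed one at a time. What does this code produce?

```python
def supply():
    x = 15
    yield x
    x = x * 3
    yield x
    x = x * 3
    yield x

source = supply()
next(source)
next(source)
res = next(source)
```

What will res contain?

Step 1: Trace through generator execution:
  Yield 1: x starts at 15, yield 15
  Yield 2: x = 15 * 3 = 45, yield 45
  Yield 3: x = 45 * 3 = 135, yield 135
Step 2: First next() gets 15, second next() gets the second value, third next() yields 135.
Therefore res = 135.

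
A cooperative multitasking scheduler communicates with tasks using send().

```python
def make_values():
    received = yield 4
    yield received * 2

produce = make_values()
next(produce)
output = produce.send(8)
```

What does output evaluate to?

Step 1: next(produce) advances to first yield, producing 4.
Step 2: send(8) resumes, received = 8.
Step 3: yield received * 2 = 8 * 2 = 16.
Therefore output = 16.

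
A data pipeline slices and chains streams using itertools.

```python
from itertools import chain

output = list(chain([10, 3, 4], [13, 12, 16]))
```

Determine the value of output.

Step 1: chain() concatenates iterables: [10, 3, 4] + [13, 12, 16].
Therefore output = [10, 3, 4, 13, 12, 16].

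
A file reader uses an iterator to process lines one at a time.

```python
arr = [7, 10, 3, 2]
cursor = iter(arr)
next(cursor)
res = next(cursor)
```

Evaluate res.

Step 1: Create iterator over [7, 10, 3, 2].
Step 2: next() consumes 7.
Step 3: next() returns 10.
Therefore res = 10.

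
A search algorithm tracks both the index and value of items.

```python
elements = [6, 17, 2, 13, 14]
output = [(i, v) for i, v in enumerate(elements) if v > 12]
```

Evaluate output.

Step 1: Filter enumerate([6, 17, 2, 13, 14]) keeping v > 12:
  (0, 6): 6 <= 12, excluded
  (1, 17): 17 > 12, included
  (2, 2): 2 <= 12, excluded
  (3, 13): 13 > 12, included
  (4, 14): 14 > 12, included
Therefore output = [(1, 17), (3, 13), (4, 14)].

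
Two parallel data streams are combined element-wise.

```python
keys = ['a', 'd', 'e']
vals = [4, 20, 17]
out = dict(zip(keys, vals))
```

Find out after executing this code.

Step 1: zip pairs keys with values:
  'a' -> 4
  'd' -> 20
  'e' -> 17
Therefore out = {'a': 4, 'd': 20, 'e': 17}.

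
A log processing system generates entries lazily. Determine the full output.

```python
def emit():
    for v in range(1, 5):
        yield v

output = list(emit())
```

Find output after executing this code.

Step 1: The generator yields each value from range(1, 5).
Step 2: list() consumes all yields: [1, 2, 3, 4].
Therefore output = [1, 2, 3, 4].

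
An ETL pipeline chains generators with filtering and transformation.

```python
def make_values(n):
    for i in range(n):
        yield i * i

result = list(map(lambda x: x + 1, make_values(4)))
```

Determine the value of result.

Step 1: make_values(4) yields squares: [0, 1, 4, 9].
Step 2: map adds 1 to each: [1, 2, 5, 10].
Therefore result = [1, 2, 5, 10].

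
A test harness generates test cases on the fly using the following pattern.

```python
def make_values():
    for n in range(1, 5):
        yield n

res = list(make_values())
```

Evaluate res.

Step 1: The generator yields each value from range(1, 5).
Step 2: list() consumes all yields: [1, 2, 3, 4].
Therefore res = [1, 2, 3, 4].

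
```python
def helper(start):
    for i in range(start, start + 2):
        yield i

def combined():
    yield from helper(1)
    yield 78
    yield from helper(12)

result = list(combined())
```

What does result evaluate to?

Step 1: combined() delegates to helper(1):
  yield 1
  yield 2
Step 2: yield 78
Step 3: Delegates to helper(12):
  yield 12
  yield 13
Therefore result = [1, 2, 78, 12, 13].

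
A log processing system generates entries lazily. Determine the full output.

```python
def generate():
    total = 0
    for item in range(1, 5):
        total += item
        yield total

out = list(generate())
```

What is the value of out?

Step 1: Generator accumulates running sum:
  item=1: total = 1, yield 1
  item=2: total = 3, yield 3
  item=3: total = 6, yield 6
  item=4: total = 10, yield 10
Therefore out = [1, 3, 6, 10].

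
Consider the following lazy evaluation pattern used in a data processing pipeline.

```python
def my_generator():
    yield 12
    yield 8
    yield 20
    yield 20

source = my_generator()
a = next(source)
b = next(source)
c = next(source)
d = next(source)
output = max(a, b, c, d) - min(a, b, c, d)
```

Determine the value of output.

Step 1: Create generator and consume all values:
  a = next(source) = 12
  b = next(source) = 8
  c = next(source) = 20
  d = next(source) = 20
Step 2: max = 20, min = 8, output = 20 - 8 = 12.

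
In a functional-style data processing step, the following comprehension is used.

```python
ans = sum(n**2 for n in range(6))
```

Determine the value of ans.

Step 1: Compute n**2 for each n in range(6):
  n=0: 0**2 = 0
  n=1: 1**2 = 1
  n=2: 2**2 = 4
  n=3: 3**2 = 9
  n=4: 4**2 = 16
  n=5: 5**2 = 25
Step 2: sum = 0 + 1 + 4 + 9 + 16 + 25 = 55.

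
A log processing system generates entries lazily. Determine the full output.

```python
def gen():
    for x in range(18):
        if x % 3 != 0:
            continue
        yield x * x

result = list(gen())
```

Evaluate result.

Step 1: Only yield x**2 when x is divisible by 3:
  x=0: 0 % 3 == 0, yield 0**2 = 0
  x=3: 3 % 3 == 0, yield 3**2 = 9
  x=6: 6 % 3 == 0, yield 6**2 = 36
  x=9: 9 % 3 == 0, yield 9**2 = 81
  x=12: 12 % 3 == 0, yield 12**2 = 144
  x=15: 15 % 3 == 0, yield 15**2 = 225
Therefore result = [0, 9, 36, 81, 144, 225].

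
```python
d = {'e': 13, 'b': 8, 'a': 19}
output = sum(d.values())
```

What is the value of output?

Step 1: d.values() = [13, 8, 19].
Step 2: sum = 40.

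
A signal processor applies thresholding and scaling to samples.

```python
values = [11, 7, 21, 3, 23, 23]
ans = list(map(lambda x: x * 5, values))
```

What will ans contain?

Step 1: Apply lambda x: x * 5 to each element:
  11 -> 55
  7 -> 35
  21 -> 105
  3 -> 15
  23 -> 115
  23 -> 115
Therefore ans = [55, 35, 105, 15, 115, 115].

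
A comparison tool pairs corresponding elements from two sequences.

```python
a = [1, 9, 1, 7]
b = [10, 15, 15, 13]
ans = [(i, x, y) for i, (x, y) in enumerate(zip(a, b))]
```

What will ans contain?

Step 1: enumerate(zip(a, b)) gives index with paired elements:
  i=0: (1, 10)
  i=1: (9, 15)
  i=2: (1, 15)
  i=3: (7, 13)
Therefore ans = [(0, 1, 10), (1, 9, 15), (2, 1, 15), (3, 7, 13)].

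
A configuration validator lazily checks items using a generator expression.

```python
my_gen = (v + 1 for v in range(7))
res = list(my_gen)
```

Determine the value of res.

Step 1: For each v in range(7), compute v+1:
  v=0: 0+1 = 1
  v=1: 1+1 = 2
  v=2: 2+1 = 3
  v=3: 3+1 = 4
  v=4: 4+1 = 5
  v=5: 5+1 = 6
  v=6: 6+1 = 7
Therefore res = [1, 2, 3, 4, 5, 6, 7].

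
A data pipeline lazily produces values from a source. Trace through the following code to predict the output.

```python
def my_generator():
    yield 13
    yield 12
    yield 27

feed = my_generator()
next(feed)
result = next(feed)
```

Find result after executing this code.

Step 1: my_generator() creates a generator.
Step 2: next(feed) yields 13 (consumed and discarded).
Step 3: next(feed) yields 12, assigned to result.
Therefore result = 12.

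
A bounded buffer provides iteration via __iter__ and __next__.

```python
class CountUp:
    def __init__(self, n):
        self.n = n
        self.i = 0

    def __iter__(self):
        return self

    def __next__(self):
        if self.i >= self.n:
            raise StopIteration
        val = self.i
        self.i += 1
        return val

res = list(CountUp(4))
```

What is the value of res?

Step 1: CountUp(4) creates an iterator counting 0 to 3.
Step 2: list() consumes all values: [0, 1, 2, 3].
Therefore res = [0, 1, 2, 3].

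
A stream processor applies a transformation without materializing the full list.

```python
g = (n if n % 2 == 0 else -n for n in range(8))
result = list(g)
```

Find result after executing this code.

Step 1: For each n in range(8), yield n if even, else -n:
  n=0: even, yield 0
  n=1: odd, yield -1
  n=2: even, yield 2
  n=3: odd, yield -3
  n=4: even, yield 4
  n=5: odd, yield -5
  n=6: even, yield 6
  n=7: odd, yield -7
Therefore result = [0, -1, 2, -3, 4, -5, 6, -7].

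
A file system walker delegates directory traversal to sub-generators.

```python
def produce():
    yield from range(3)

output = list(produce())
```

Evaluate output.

Step 1: yield from delegates to the iterable, yielding each element.
Step 2: Collected values: [0, 1, 2].
Therefore output = [0, 1, 2].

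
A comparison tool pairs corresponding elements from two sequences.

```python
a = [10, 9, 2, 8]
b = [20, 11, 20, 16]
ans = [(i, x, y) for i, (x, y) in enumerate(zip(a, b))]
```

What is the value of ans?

Step 1: enumerate(zip(a, b)) gives index with paired elements:
  i=0: (10, 20)
  i=1: (9, 11)
  i=2: (2, 20)
  i=3: (8, 16)
Therefore ans = [(0, 10, 20), (1, 9, 11), (2, 2, 20), (3, 8, 16)].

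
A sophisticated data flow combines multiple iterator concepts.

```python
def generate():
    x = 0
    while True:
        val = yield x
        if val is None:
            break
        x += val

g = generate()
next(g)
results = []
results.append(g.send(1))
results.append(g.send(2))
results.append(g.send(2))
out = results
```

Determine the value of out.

Step 1: next(g) -> yield 0.
Step 2: send(1) -> x = 1, yield 1.
Step 3: send(2) -> x = 3, yield 3.
Step 4: send(2) -> x = 5, yield 5.
Therefore out = [1, 3, 5].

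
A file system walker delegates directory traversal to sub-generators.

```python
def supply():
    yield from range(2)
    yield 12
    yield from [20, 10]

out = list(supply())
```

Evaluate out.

Step 1: Trace yields in order:
  yield 0
  yield 1
  yield 12
  yield 20
  yield 10
Therefore out = [0, 1, 12, 20, 10].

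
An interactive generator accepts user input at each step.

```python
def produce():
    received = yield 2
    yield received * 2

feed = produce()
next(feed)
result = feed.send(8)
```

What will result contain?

Step 1: next(feed) advances to first yield, producing 2.
Step 2: send(8) resumes, received = 8.
Step 3: yield received * 2 = 8 * 2 = 16.
Therefore result = 16.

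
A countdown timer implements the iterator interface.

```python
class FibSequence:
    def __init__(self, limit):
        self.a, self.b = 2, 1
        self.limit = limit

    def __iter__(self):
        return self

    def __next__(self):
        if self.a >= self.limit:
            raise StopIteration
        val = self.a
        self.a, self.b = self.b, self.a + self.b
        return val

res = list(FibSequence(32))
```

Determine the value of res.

Step 1: Fibonacci-like sequence (a=2, b=1) until >= 32:
  Yield 2, then a,b = 1,3
  Yield 1, then a,b = 3,4
  Yield 3, then a,b = 4,7
  Yield 4, then a,b = 7,11
  Yield 7, then a,b = 11,18
  Yield 11, then a,b = 18,29
  Yield 18, then a,b = 29,47
  Yield 29, then a,b = 47,76
Step 2: 47 >= 32, stop.
Therefore res = [2, 1, 3, 4, 7, 11, 18, 29].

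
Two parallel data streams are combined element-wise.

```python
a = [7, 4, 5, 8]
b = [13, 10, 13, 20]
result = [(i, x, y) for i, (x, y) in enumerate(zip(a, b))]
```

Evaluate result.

Step 1: enumerate(zip(a, b)) gives index with paired elements:
  i=0: (7, 13)
  i=1: (4, 10)
  i=2: (5, 13)
  i=3: (8, 20)
Therefore result = [(0, 7, 13), (1, 4, 10), (2, 5, 13), (3, 8, 20)].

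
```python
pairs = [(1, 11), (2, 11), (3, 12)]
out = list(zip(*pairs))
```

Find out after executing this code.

Step 1: zip(*pairs) transposes: unzips [(1, 11), (2, 11), (3, 12)] into separate sequences.
Step 2: First elements: (1, 2, 3), second elements: (11, 11, 12).
Therefore out = [(1, 2, 3), (11, 11, 12)].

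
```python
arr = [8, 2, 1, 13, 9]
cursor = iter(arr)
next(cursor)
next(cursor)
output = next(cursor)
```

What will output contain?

Step 1: Create iterator over [8, 2, 1, 13, 9].
Step 2: next() consumes 8.
Step 3: next() consumes 2.
Step 4: next() returns 1.
Therefore output = 1.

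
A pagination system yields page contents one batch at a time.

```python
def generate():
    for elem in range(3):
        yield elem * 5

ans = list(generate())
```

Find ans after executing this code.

Step 1: For each elem in range(3), yield elem * 5:
  elem=0: yield 0 * 5 = 0
  elem=1: yield 1 * 5 = 5
  elem=2: yield 2 * 5 = 10
Therefore ans = [0, 5, 10].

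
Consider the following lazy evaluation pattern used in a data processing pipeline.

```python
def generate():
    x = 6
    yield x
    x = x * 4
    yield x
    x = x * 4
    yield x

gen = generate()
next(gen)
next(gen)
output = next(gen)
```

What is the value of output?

Step 1: Trace through generator execution:
  Yield 1: x starts at 6, yield 6
  Yield 2: x = 6 * 4 = 24, yield 24
  Yield 3: x = 24 * 4 = 96, yield 96
Step 2: First next() gets 6, second next() gets the second value, third next() yields 96.
Therefore output = 96.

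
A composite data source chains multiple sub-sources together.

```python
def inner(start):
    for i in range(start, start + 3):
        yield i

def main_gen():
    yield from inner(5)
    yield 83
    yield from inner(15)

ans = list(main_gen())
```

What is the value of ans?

Step 1: main_gen() delegates to inner(5):
  yield 5
  yield 6
  yield 7
Step 2: yield 83
Step 3: Delegates to inner(15):
  yield 15
  yield 16
  yield 17
Therefore ans = [5, 6, 7, 83, 15, 16, 17].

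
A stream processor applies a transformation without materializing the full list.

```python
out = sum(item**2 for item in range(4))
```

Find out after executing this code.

Step 1: Compute item**2 for each item in range(4):
  item=0: 0**2 = 0
  item=1: 1**2 = 1
  item=2: 2**2 = 4
  item=3: 3**2 = 9
Step 2: sum = 0 + 1 + 4 + 9 = 14.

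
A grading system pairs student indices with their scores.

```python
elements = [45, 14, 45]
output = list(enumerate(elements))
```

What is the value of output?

Step 1: enumerate pairs each element with its index:
  (0, 45)
  (1, 14)
  (2, 45)
Therefore output = [(0, 45), (1, 14), (2, 45)].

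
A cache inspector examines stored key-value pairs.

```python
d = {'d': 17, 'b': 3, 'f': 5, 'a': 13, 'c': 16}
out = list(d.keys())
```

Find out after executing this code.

Step 1: d.keys() returns the dictionary keys in insertion order.
Therefore out = ['d', 'b', 'f', 'a', 'c'].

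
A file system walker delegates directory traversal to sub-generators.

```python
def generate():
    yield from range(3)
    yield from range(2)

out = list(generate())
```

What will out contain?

Step 1: Trace yields in order:
  yield 0
  yield 1
  yield 2
  yield 0
  yield 1
Therefore out = [0, 1, 2, 0, 1].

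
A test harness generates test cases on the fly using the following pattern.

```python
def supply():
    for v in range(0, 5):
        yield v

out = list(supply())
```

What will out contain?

Step 1: The generator yields each value from range(0, 5).
Step 2: list() consumes all yields: [0, 1, 2, 3, 4].
Therefore out = [0, 1, 2, 3, 4].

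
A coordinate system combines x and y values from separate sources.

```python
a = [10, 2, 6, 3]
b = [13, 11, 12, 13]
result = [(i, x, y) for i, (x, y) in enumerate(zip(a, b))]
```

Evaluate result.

Step 1: enumerate(zip(a, b)) gives index with paired elements:
  i=0: (10, 13)
  i=1: (2, 11)
  i=2: (6, 12)
  i=3: (3, 13)
Therefore result = [(0, 10, 13), (1, 2, 11), (2, 6, 12), (3, 3, 13)].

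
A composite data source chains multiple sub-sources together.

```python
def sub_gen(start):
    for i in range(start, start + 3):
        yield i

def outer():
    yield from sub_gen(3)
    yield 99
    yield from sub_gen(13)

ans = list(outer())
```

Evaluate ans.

Step 1: outer() delegates to sub_gen(3):
  yield 3
  yield 4
  yield 5
Step 2: yield 99
Step 3: Delegates to sub_gen(13):
  yield 13
  yield 14
  yield 15
Therefore ans = [3, 4, 5, 99, 13, 14, 15].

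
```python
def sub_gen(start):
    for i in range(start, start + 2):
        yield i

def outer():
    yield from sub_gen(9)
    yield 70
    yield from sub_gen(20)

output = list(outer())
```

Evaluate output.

Step 1: outer() delegates to sub_gen(9):
  yield 9
  yield 10
Step 2: yield 70
Step 3: Delegates to sub_gen(20):
  yield 20
  yield 21
Therefore output = [9, 10, 70, 20, 21].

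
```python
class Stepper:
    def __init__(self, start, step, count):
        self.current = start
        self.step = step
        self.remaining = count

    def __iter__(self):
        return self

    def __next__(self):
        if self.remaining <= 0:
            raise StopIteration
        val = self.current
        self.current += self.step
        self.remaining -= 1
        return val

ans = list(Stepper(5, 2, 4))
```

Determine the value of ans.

Step 1: Stepper starts at 5, increments by 2, for 4 steps:
  Yield 5, then current += 2
  Yield 7, then current += 2
  Yield 9, then current += 2
  Yield 11, then current += 2
Therefore ans = [5, 7, 9, 11].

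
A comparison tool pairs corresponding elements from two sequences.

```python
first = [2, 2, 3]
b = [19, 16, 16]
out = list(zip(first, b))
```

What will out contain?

Step 1: zip pairs elements at same index:
  Index 0: (2, 19)
  Index 1: (2, 16)
  Index 2: (3, 16)
Therefore out = [(2, 19), (2, 16), (3, 16)].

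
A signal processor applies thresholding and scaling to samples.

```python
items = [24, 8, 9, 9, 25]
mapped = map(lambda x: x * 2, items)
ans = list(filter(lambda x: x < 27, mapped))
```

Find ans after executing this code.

Step 1: Map x * 2:
  24 -> 48
  8 -> 16
  9 -> 18
  9 -> 18
  25 -> 50
Step 2: Filter for < 27:
  48: removed
  16: kept
  18: kept
  18: kept
  50: removed
Therefore ans = [16, 18, 18].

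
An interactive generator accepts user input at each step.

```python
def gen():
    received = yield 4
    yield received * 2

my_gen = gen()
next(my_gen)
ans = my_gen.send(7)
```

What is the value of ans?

Step 1: next(my_gen) advances to first yield, producing 4.
Step 2: send(7) resumes, received = 7.
Step 3: yield received * 2 = 7 * 2 = 14.
Therefore ans = 14.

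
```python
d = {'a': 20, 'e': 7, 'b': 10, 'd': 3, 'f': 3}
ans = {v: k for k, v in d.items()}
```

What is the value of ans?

Step 1: Invert dict (swap keys and values):
  'a': 20 -> 20: 'a'
  'e': 7 -> 7: 'e'
  'b': 10 -> 10: 'b'
  'd': 3 -> 3: 'd'
  'f': 3 -> 3: 'f'
Therefore ans = {20: 'a', 7: 'e', 10: 'b', 3: 'f'}.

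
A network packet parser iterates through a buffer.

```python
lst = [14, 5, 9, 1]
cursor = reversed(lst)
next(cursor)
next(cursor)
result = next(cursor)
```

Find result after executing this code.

Step 1: reversed([14, 5, 9, 1]) gives iterator: [1, 9, 5, 14].
Step 2: First next() = 1, second next() = 9.
Step 3: Third next() = 5.
Therefore result = 5.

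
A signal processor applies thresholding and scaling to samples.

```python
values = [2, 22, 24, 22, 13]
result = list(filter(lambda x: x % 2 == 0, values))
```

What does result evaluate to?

Step 1: Filter elements divisible by 2:
  2 % 2 = 0: kept
  22 % 2 = 0: kept
  24 % 2 = 0: kept
  22 % 2 = 0: kept
  13 % 2 = 1: removed
Therefore result = [2, 22, 24, 22].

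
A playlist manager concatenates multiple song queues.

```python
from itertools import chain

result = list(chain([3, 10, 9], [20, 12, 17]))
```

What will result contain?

Step 1: chain() concatenates iterables: [3, 10, 9] + [20, 12, 17].
Therefore result = [3, 10, 9, 20, 12, 17].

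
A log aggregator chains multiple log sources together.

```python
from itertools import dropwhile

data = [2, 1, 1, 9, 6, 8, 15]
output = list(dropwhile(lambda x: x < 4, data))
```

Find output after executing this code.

Step 1: dropwhile drops elements while < 4:
  2 < 4: dropped
  1 < 4: dropped
  1 < 4: dropped
  9: kept (dropping stopped)
Step 2: Remaining elements kept regardless of condition.
Therefore output = [9, 6, 8, 15].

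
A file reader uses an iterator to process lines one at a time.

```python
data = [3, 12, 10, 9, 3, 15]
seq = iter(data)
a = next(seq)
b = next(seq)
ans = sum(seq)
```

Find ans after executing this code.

Step 1: Create iterator over [3, 12, 10, 9, 3, 15].
Step 2: a = next() = 3, b = next() = 12.
Step 3: sum() of remaining [10, 9, 3, 15] = 37.
Therefore ans = 37.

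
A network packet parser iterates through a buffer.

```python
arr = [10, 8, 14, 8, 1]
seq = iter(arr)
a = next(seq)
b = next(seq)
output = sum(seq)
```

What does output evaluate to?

Step 1: Create iterator over [10, 8, 14, 8, 1].
Step 2: a = next() = 10, b = next() = 8.
Step 3: sum() of remaining [14, 8, 1] = 23.
Therefore output = 23.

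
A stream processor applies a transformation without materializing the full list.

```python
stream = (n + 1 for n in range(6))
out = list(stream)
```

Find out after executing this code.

Step 1: For each n in range(6), compute n+1:
  n=0: 0+1 = 1
  n=1: 1+1 = 2
  n=2: 2+1 = 3
  n=3: 3+1 = 4
  n=4: 4+1 = 5
  n=5: 5+1 = 6
Therefore out = [1, 2, 3, 4, 5, 6].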